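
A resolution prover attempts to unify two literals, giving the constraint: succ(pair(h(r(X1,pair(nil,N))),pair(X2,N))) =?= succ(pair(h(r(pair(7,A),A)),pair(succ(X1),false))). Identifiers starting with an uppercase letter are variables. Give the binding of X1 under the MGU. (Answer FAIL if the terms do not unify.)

pair(7,pair(nil,false))

Decompose succ/1: pair(h(r(X1,pair(nil,N))),pair(X2,N)) =?= pair(h(r(pair(7,A),A)),pair(succ(X1),false)).
Decompose pair/2: h(r(X1,pair(nil,N))) =?= h(r(pair(7,A),A)),  pair(X2,N) =?= pair(succ(X1),false).
Decompose h/1: r(X1,pair(nil,N)) =?= r(pair(7,A),A).
Decompose r/2: X1 =?= pair(7,A),  pair(nil,N) =?= A.
Bind X1 := pair(7,A); substituting into the one remaining equation that mentions X1 gives: pair(X2,N) =?= pair(succ(pair(7,A)),false).
Bind A := pair(nil,N); substituting into the remaining equation gives: pair(X2,N) =?= pair(succ(pair(7,pair(nil,N))),false). Substituting into the earlier binding gives X1 := pair(7,pair(nil,N)).
Decompose pair/2: X2 =?= succ(pair(7,pair(nil,N))),  N =?= false.
Bind X2 := succ(pair(7,pair(nil,N))); no other remaining equation mentions X2.
Bind N := false. Substituting into the earlier bindings gives X1 := pair(7,pair(nil,false)), A := pair(nil,false), X2 := succ(pair(7,pair(nil,false))).
MGU = { X1 ↦ pair(7,pair(nil,false)), A ↦ pair(nil,false), X2 ↦ succ(pair(7,pair(nil,false))), N ↦ false }, so X1 ↦ pair(7,pair(nil,false)).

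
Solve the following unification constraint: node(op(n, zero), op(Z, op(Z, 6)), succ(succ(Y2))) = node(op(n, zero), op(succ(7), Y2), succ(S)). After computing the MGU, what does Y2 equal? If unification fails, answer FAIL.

Decompose node/3: op(n, zero) = op(n, zero),  op(Z, op(Z, 6)) = op(succ(7), Y2),  succ(succ(Y2)) = succ(S).
Delete trivial equation op(n, zero) = op(n, zero).
Decompose op/2: Z = succ(7),  op(Z, 6) = Y2.
Bind Z := succ(7); substituting into the one remaining equation that mentions Z gives: op(succ(7), 6) = Y2.
Bind Y2 := op(succ(7), 6); substituting into the remaining equation gives: succ(succ(op(succ(7), 6))) = succ(S).
Decompose succ/1: succ(op(succ(7), 6)) = S.
Bind S := succ(op(succ(7), 6)).
MGU = { Z := succ(7), Y2 := op(succ(7), 6), S := succ(op(succ(7), 6)) }, so Y2 := op(succ(7), 6).

op(succ(7), 6)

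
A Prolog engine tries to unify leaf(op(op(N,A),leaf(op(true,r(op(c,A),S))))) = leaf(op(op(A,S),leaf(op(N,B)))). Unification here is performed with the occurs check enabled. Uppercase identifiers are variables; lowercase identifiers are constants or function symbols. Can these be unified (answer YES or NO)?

Decompose leaf/1: op(op(N,A),leaf(op(true,r(op(c,A),S)))) = op(op(A,S),leaf(op(N,B))).
Decompose op/2: op(N,A) = op(A,S),  leaf(op(true,r(op(c,A),S))) = leaf(op(N,B)).
Decompose op/2: N = A,  A = S.
Bind N := A; substituting into the one remaining equation that mentions N gives: leaf(op(true,r(op(c,A),S))) = leaf(op(A,B)).
Bind A := S; substituting into the remaining equation gives: leaf(op(true,r(op(c,S),S))) = leaf(op(S,B)). Substituting into the earlier binding gives N := S.
Decompose leaf/1: op(true,r(op(c,S),S)) = op(S,B).
Decompose op/2: true = S,  r(op(c,S),S) = B.
Bind S := true; substituting into the remaining equation gives: r(op(c,true),true) = B. Substituting into the earlier bindings gives N := true, A := true.
Bind B := r(op(c,true),true).
No equations remain and no clash or occurs-check failure arose, so a unifier exists.

YES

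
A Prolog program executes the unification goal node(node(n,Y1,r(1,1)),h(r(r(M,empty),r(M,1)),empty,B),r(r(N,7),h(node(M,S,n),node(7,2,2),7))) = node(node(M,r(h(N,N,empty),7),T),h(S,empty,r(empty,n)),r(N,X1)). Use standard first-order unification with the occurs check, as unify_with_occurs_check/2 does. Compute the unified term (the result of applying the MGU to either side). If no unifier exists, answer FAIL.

FAIL

Decompose node/3: node(n,Y1,r(1,1)) = node(M,r(h(N,N,empty),7),T),  h(r(r(M,empty),r(M,1)),empty,B) = h(S,empty,r(empty,n)),  r(r(N,7),h(node(M,S,n),node(7,2,2),7)) = r(N,X1).
Decompose node/3: n = M,  Y1 = r(h(N,N,empty),7),  r(1,1) = T.
Bind M := n; substituting into the 2 remaining equations that mention M gives: h(r(r(n,empty),r(n,1)),empty,B) = h(S,empty,r(empty,n)),  r(r(N,7),h(node(n,S,n),node(7,2,2),7)) = r(N,X1).
Bind Y1 := r(h(N,N,empty),7); no other remaining equation mentions Y1.
Bind T := r(1,1); no other remaining equation mentions T.
Decompose h/3: r(r(n,empty),r(n,1)) = S,  empty = empty,  B = r(empty,n).
Bind S := r(r(n,empty),r(n,1)); substituting into the one remaining equation that mentions S gives: r(r(N,7),h(node(n,r(r(n,empty),r(n,1)),n),node(7,2,2),7)) = r(N,X1).
Delete trivial equation empty = empty.
Bind B := r(empty,n); no other remaining equation mentions B.
Decompose r/2: r(N,7) = N,  h(node(n,r(r(n,empty),r(n,1)),n),node(7,2,2),7) = X1.
Occurs check fails: N occurs in r(N,7); the equation N = r(N,7) has no finite solution.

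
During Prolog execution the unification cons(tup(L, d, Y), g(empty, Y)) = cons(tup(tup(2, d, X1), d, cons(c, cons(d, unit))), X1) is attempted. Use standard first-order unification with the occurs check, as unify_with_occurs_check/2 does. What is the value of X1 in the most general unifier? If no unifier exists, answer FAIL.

Decompose cons/2: tup(L, d, Y) = tup(tup(2, d, X1), d, cons(c, cons(d, unit))),  g(empty, Y) = X1.
Decompose tup/3: L = tup(2, d, X1),  d = d,  Y = cons(c, cons(d, unit)).
Bind L := tup(2, d, X1); no other remaining equation mentions L.
Delete trivial equation d = d.
Bind Y := cons(c, cons(d, unit)); substituting into the remaining equation gives: g(empty, cons(c, cons(d, unit))) = X1.
Bind X1 := g(empty, cons(c, cons(d, unit))). Substituting into the earlier binding gives L := tup(2, d, g(empty, cons(c, cons(d, unit)))).
MGU = { L -> tup(2, d, g(empty, cons(c, cons(d, unit)))), Y -> cons(c, cons(d, unit)), X1 -> g(empty, cons(c, cons(d, unit))) }, so X1 -> g(empty, cons(c, cons(d, unit))).

g(empty, cons(c, cons(d, unit)))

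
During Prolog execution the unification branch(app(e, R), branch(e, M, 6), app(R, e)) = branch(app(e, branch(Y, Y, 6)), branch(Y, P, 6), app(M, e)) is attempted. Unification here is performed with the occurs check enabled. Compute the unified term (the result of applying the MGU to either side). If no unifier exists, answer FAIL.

branch(app(e, branch(e, e, 6)), branch(e, branch(e, e, 6), 6), app(branch(e, e, 6), e))

Decompose branch/3: app(e, R) = app(e, branch(Y, Y, 6)),  branch(e, M, 6) = branch(Y, P, 6),  app(R, e) = app(M, e).
Decompose app/2: e = e,  R = branch(Y, Y, 6).
Delete trivial equation e = e.
Bind R := branch(Y, Y, 6); substituting into the one remaining equation that mentions R gives: app(branch(Y, Y, 6), e) = app(M, e).
Decompose branch/3: e = Y,  M = P,  6 = 6.
Bind Y := e; substituting into the one remaining equation that mentions Y gives: app(branch(e, e, 6), e) = app(M, e). Substituting into the earlier binding gives R := branch(e, e, 6).
Bind M := P; substituting into the one remaining equation that mentions M gives: app(branch(e, e, 6), e) = app(P, e).
Delete trivial equation 6 = 6.
Decompose app/2: branch(e, e, 6) = P,  e = e.
Bind P := branch(e, e, 6); no other remaining equation mentions P. Substituting into the earlier binding gives M := branch(e, e, 6).
Delete trivial equation e = e.
Applying the MGU to either side gives branch(app(e, branch(e, e, 6)), branch(e, branch(e, e, 6), 6), app(branch(e, e, 6), e)).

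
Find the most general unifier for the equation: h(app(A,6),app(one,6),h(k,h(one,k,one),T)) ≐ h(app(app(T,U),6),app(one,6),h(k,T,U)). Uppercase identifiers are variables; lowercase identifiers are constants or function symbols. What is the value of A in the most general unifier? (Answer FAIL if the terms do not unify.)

app(h(one,k,one),h(one,k,one))

Decompose h/3: app(A,6) ≐ app(app(T,U),6),  app(one,6) ≐ app(one,6),  h(k,h(one,k,one),T) ≐ h(k,T,U).
Decompose app/2: A ≐ app(T,U),  6 ≐ 6.
Bind A := app(T,U); no other remaining equation mentions A.
Delete trivial equation 6 ≐ 6.
Delete trivial equation app(one,6) ≐ app(one,6).
Decompose h/3: k ≐ k,  h(one,k,one) ≐ T,  T ≐ U.
Delete trivial equation k ≐ k.
Bind T := h(one,k,one); substituting into the remaining equation gives: h(one,k,one) ≐ U. Substituting into the earlier binding gives A := app(h(one,k,one),U).
Bind U := h(one,k,one). Substituting into the earlier binding gives A := app(h(one,k,one),h(one,k,one)).
MGU = { A ↦ app(h(one,k,one),h(one,k,one)), T ↦ h(one,k,one), U ↦ h(one,k,one) }, so A ↦ app(h(one,k,one),h(one,k,one)).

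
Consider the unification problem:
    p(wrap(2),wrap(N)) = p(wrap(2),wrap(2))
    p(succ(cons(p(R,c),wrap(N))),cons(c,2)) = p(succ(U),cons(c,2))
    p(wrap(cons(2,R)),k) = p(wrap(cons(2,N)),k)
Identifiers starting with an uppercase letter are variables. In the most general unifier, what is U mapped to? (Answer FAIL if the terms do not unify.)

Decompose p/2: wrap(2) = wrap(2),  wrap(N) = wrap(2).
Delete trivial equation wrap(2) = wrap(2).
Decompose wrap/1: N = 2.
Bind N := 2; substituting into the remaining equations gives: p(succ(cons(p(R,c),wrap(2))),cons(c,2)) = p(succ(U),cons(c,2)),  p(wrap(cons(2,R)),k) = p(wrap(cons(2,2)),k).
Decompose p/2: succ(cons(p(R,c),wrap(2))) = succ(U),  cons(c,2) = cons(c,2).
Decompose succ/1: cons(p(R,c),wrap(2)) = U.
Bind U := cons(p(R,c),wrap(2)); no other remaining equation mentions U.
Delete trivial equation cons(c,2) = cons(c,2).
Decompose p/2: wrap(cons(2,R)) = wrap(cons(2,2)),  k = k.
Decompose wrap/1: cons(2,R) = cons(2,2).
Decompose cons/2: 2 = 2,  R = 2.
Delete trivial equation 2 = 2.
Bind R := 2; no other remaining equation mentions R. Substituting into the earlier binding gives U := cons(p(2,c),wrap(2)).
Delete trivial equation k = k.
MGU = { N ↦ 2, U ↦ cons(p(2,c),wrap(2)), R ↦ 2 }, so U ↦ cons(p(2,c),wrap(2)).

cons(p(2,c),wrap(2))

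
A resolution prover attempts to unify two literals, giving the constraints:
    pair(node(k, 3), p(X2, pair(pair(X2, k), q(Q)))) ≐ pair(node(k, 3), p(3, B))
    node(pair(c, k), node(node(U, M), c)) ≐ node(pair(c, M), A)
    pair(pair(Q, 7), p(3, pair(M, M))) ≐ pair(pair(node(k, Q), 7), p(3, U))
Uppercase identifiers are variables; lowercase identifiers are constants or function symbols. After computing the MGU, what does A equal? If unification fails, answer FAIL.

Decompose pair/2: node(k, 3) ≐ node(k, 3),  p(X2, pair(pair(X2, k), q(Q))) ≐ p(3, B).
Delete trivial equation node(k, 3) ≐ node(k, 3).
Decompose p/2: X2 ≐ 3,  pair(pair(X2, k), q(Q)) ≐ B.
Bind X2 := 3; substituting into the one remaining equation that mentions X2 gives: pair(pair(3, k), q(Q)) ≐ B.
Bind B := pair(pair(3, k), q(Q)); no other remaining equation mentions B.
Decompose node/2: pair(c, k) ≐ pair(c, M),  node(node(U, M), c) ≐ A.
Decompose pair/2: c ≐ c,  k ≐ M.
Delete trivial equation c ≐ c.
Bind M := k; substituting into the remaining equations gives: node(node(U, k), c) ≐ A,  pair(pair(Q, 7), p(3, pair(k, k))) ≐ pair(pair(node(k, Q), 7), p(3, U)).
Bind A := node(node(U, k), c); no other remaining equation mentions A.
Decompose pair/2: pair(Q, 7) ≐ pair(node(k, Q), 7),  p(3, pair(k, k)) ≐ p(3, U).
Decompose pair/2: Q ≐ node(k, Q),  7 ≐ 7.
Occurs check fails: Q occurs in node(k, Q); the equation Q ≐ node(k, Q) has no finite solution.

FAIL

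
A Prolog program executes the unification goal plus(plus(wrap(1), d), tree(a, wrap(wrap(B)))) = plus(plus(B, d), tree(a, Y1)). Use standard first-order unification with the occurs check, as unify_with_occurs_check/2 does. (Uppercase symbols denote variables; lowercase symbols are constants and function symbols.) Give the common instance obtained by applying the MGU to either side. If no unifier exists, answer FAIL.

plus(plus(wrap(1), d), tree(a, wrap(wrap(wrap(1)))))

Decompose plus/2: plus(wrap(1), d) = plus(B, d),  tree(a, wrap(wrap(B))) = tree(a, Y1).
Decompose plus/2: wrap(1) = B,  d = d.
Bind B := wrap(1); substituting into the one remaining equation that mentions B gives: tree(a, wrap(wrap(wrap(1)))) = tree(a, Y1).
Delete trivial equation d = d.
Decompose tree/2: a = a,  wrap(wrap(wrap(1))) = Y1.
Delete trivial equation a = a.
Bind Y1 := wrap(wrap(wrap(1))).
Applying the MGU to either side gives plus(plus(wrap(1), d), tree(a, wrap(wrap(wrap(1))))).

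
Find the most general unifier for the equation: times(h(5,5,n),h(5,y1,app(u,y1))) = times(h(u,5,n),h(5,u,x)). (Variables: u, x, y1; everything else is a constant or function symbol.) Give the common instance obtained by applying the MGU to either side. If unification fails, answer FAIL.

times(h(5,5,n),h(5,5,app(5,5)))

Decompose times/2: h(5,5,n) = h(u,5,n),  h(5,y1,app(u,y1)) = h(5,u,x).
Decompose h/3: 5 = u,  5 = 5,  n = n.
Bind u := 5; substituting into the one remaining equation that mentions u gives: h(5,y1,app(5,y1)) = h(5,5,x).
Delete trivial equation 5 = 5.
Delete trivial equation n = n.
Decompose h/3: 5 = 5,  y1 = 5,  app(5,y1) = x.
Delete trivial equation 5 = 5.
Bind y1 := 5; substituting into the remaining equation gives: app(5,5) = x.
Bind x := app(5,5).
Applying the MGU to either side gives times(h(5,5,n),h(5,5,app(5,5))).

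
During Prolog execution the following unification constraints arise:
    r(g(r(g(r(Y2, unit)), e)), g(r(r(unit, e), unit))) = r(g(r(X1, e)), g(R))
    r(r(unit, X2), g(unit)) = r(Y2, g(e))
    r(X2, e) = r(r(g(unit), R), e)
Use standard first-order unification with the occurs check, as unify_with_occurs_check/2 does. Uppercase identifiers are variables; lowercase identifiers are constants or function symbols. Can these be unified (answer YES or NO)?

NO

Decompose r/2: g(r(g(r(Y2, unit)), e)) = g(r(X1, e)),  g(r(r(unit, e), unit)) = g(R).
Decompose g/1: r(g(r(Y2, unit)), e) = r(X1, e).
Decompose r/2: g(r(Y2, unit)) = X1,  e = e.
Bind X1 := g(r(Y2, unit)); no other remaining equation mentions X1.
Delete trivial equation e = e.
Decompose g/1: r(r(unit, e), unit) = R.
Bind R := r(r(unit, e), unit); substituting into the one remaining equation that mentions R gives: r(X2, e) = r(r(g(unit), r(r(unit, e), unit)), e).
Decompose r/2: r(unit, X2) = Y2,  g(unit) = g(e).
Bind Y2 := r(unit, X2); no other remaining equation mentions Y2. Substituting into the earlier binding gives X1 := g(r(r(unit, X2), unit)).
Decompose g/1: unit = e.
Clash: constants unit and e differ; no unifier exists.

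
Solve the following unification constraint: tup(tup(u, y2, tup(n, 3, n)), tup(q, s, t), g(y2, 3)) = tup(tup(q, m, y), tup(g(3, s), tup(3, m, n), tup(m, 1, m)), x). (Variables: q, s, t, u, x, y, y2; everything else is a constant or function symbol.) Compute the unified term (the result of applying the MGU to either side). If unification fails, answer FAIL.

Decompose tup/3: tup(u, y2, tup(n, 3, n)) = tup(q, m, y),  tup(q, s, t) = tup(g(3, s), tup(3, m, n), tup(m, 1, m)),  g(y2, 3) = x.
Decompose tup/3: u = q,  y2 = m,  tup(n, 3, n) = y.
Bind u := q; no other remaining equation mentions u.
Bind y2 := m; substituting into the one remaining equation that mentions y2 gives: g(m, 3) = x.
Bind y := tup(n, 3, n); no other remaining equation mentions y.
Decompose tup/3: q = g(3, s),  s = tup(3, m, n),  t = tup(m, 1, m).
Bind q := g(3, s); no other remaining equation mentions q. Substituting into the earlier binding gives u := g(3, s).
Bind s := tup(3, m, n); no other remaining equation mentions s. Substituting into the earlier bindings gives u := g(3, tup(3, m, n)), q := g(3, tup(3, m, n)).
Bind t := tup(m, 1, m); no other remaining equation mentions t.
Bind x := g(m, 3).
Applying the MGU to either side gives tup(tup(g(3, tup(3, m, n)), m, tup(n, 3, n)), tup(g(3, tup(3, m, n)), tup(3, m, n), tup(m, 1, m)), g(m, 3)).

tup(tup(g(3, tup(3, m, n)), m, tup(n, 3, n)), tup(g(3, tup(3, m, n)), tup(3, m, n), tup(m, 1, m)), g(m, 3))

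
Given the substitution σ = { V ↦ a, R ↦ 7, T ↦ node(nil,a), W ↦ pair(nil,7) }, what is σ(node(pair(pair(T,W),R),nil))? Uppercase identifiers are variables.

Replace each occurrence of R with 7.
Replace each occurrence of T with node(nil,a).
Replace each occurrence of W with pair(nil,7).
Result: node(pair(pair(node(nil,a),pair(nil,7)),7),nil).

node(pair(pair(node(nil,a),pair(nil,7)),7),nil)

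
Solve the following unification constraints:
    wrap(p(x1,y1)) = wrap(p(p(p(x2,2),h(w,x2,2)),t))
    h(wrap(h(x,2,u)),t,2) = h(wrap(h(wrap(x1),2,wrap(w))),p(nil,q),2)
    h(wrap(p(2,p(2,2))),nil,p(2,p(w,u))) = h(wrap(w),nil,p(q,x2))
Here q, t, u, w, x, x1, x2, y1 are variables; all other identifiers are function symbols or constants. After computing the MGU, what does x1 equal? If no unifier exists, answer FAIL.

Decompose wrap/1: p(x1,y1) = p(p(p(x2,2),h(w,x2,2)),t).
Decompose p/2: x1 = p(p(x2,2),h(w,x2,2)),  y1 = t.
Bind x1 := p(p(x2,2),h(w,x2,2)); substituting into the one remaining equation that mentions x1 gives: h(wrap(h(x,2,u)),t,2) = h(wrap(h(wrap(p(p(x2,2),h(w,x2,2))),2,wrap(w))),p(nil,q),2).
Bind y1 := t; no other remaining equation mentions y1.
Decompose h/3: wrap(h(x,2,u)) = wrap(h(wrap(p(p(x2,2),h(w,x2,2))),2,wrap(w))),  t = p(nil,q),  2 = 2.
Decompose wrap/1: h(x,2,u) = h(wrap(p(p(x2,2),h(w,x2,2))),2,wrap(w)).
Decompose h/3: x = wrap(p(p(x2,2),h(w,x2,2))),  2 = 2,  u = wrap(w).
Bind x := wrap(p(p(x2,2),h(w,x2,2))); no other remaining equation mentions x.
Delete trivial equation 2 = 2.
Bind u := wrap(w); substituting into the one remaining equation that mentions u gives: h(wrap(p(2,p(2,2))),nil,p(2,p(w,wrap(w)))) = h(wrap(w),nil,p(q,x2)).
Bind t := p(nil,q); no other remaining equation mentions t. Substituting into the earlier binding gives y1 := p(nil,q).
Delete trivial equation 2 = 2.
Decompose h/3: wrap(p(2,p(2,2))) = wrap(w),  nil = nil,  p(2,p(w,wrap(w))) = p(q,x2).
Decompose wrap/1: p(2,p(2,2)) = w.
Bind w := p(2,p(2,2)); substituting into the one remaining equation that mentions w gives: p(2,p(p(2,p(2,2)),wrap(p(2,p(2,2))))) = p(q,x2). Substituting into the earlier bindings gives x1 := p(p(x2,2),h(p(2,p(2,2)),x2,2)), x := wrap(p(p(x2,2),h(p(2,p(2,2)),x2,2))), u := wrap(p(2,p(2,2))).
Delete trivial equation nil = nil.
Decompose p/2: 2 = q,  p(p(2,p(2,2)),wrap(p(2,p(2,2)))) = x2.
Bind q := 2; no other remaining equation mentions q. Substituting into the earlier bindings gives y1 := p(nil,2), t := p(nil,2).
Bind x2 := p(p(2,p(2,2)),wrap(p(2,p(2,2)))). Substituting into the earlier bindings gives x1 := p(p(p(p(2,p(2,2)),wrap(p(2,p(2,2)))),2),h(p(2,p(2,2)),p(p(2,p(2,2)),wrap(p(2,p(2,2)))),2)), x := wrap(p(p(p(p(2,p(2,2)),wrap(p(2,p(2,2)))),2),h(p(2,p(2,2)),p(p(2,p(2,2)),wrap(p(2,p(2,2)))),2))).
MGU = { x1 := p(p(p(p(2,p(2,2)),wrap(p(2,p(2,2)))),2),h(p(2,p(2,2)),p(p(2,p(2,2)),wrap(p(2,p(2,2)))),2)), y1 := p(nil,2), x := wrap(p(p(p(p(2,p(2,2)),wrap(p(2,p(2,2)))),2),h(p(2,p(2,2)),p(p(2,p(2,2)),wrap(p(2,p(2,2)))),2))), u := wrap(p(2,p(2,2))), t := p(nil,2), w := p(2,p(2,2)), q := 2, x2 := p(p(2,p(2,2)),wrap(p(2,p(2,2)))) }, so x1 := p(p(p(p(2,p(2,2)),wrap(p(2,p(2,2)))),2),h(p(2,p(2,2)),p(p(2,p(2,2)),wrap(p(2,p(2,2)))),2)).

p(p(p(p(2,p(2,2)),wrap(p(2,p(2,2)))),2),h(p(2,p(2,2)),p(p(2,p(2,2)),wrap(p(2,p(2,2)))),2))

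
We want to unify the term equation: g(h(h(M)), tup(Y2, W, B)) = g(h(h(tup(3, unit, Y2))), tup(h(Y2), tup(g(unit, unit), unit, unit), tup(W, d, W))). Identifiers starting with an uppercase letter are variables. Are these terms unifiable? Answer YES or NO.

Decompose g/2: h(h(M)) = h(h(tup(3, unit, Y2))),  tup(Y2, W, B) = tup(h(Y2), tup(g(unit, unit), unit, unit), tup(W, d, W)).
Decompose h/1: h(M) = h(tup(3, unit, Y2)).
Decompose h/1: M = tup(3, unit, Y2).
Bind M := tup(3, unit, Y2); no other remaining equation mentions M.
Decompose tup/3: Y2 = h(Y2),  W = tup(g(unit, unit), unit, unit),  B = tup(W, d, W).
Occurs check fails: Y2 occurs in h(Y2); the equation Y2 = h(Y2) has no finite solution.

NO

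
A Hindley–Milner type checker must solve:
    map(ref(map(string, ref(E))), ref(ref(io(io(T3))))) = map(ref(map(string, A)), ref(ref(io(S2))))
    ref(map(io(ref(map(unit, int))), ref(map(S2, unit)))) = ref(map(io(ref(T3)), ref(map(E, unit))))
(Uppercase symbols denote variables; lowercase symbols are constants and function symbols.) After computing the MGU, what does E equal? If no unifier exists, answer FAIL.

Decompose map/2: ref(map(string, ref(E))) = ref(map(string, A)),  ref(ref(io(io(T3)))) = ref(ref(io(S2))).
Decompose ref/1: map(string, ref(E)) = map(string, A).
Decompose map/2: string = string,  ref(E) = A.
Delete trivial equation string = string.
Bind A := ref(E); no other remaining equation mentions A.
Decompose ref/1: ref(io(io(T3))) = ref(io(S2)).
Decompose ref/1: io(io(T3)) = io(S2).
Decompose io/1: io(T3) = S2.
Bind S2 := io(T3); substituting into the remaining equation gives: ref(map(io(ref(map(unit, int))), ref(map(io(T3), unit)))) = ref(map(io(ref(T3)), ref(map(E, unit)))).
Decompose ref/1: map(io(ref(map(unit, int))), ref(map(io(T3), unit))) = map(io(ref(T3)), ref(map(E, unit))).
Decompose map/2: io(ref(map(unit, int))) = io(ref(T3)),  ref(map(io(T3), unit)) = ref(map(E, unit)).
Decompose io/1: ref(map(unit, int)) = ref(T3).
Decompose ref/1: map(unit, int) = T3.
Bind T3 := map(unit, int); substituting into the remaining equation gives: ref(map(io(map(unit, int)), unit)) = ref(map(E, unit)). Substituting into the earlier binding gives S2 := io(map(unit, int)).
Decompose ref/1: map(io(map(unit, int)), unit) = map(E, unit).
Decompose map/2: io(map(unit, int)) = E,  unit = unit.
Bind E := io(map(unit, int)); no other remaining equation mentions E. Substituting into the earlier binding gives A := ref(io(map(unit, int))).
Delete trivial equation unit = unit.
MGU = { A ↦ ref(io(map(unit, int))), S2 ↦ io(map(unit, int)), T3 ↦ map(unit, int), E ↦ io(map(unit, int)) }, so E ↦ io(map(unit, int)).

io(map(unit, int))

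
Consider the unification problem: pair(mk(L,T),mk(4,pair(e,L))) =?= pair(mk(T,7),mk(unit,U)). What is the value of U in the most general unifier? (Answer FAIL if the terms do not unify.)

FAIL

Decompose pair/2: mk(L,T) =?= mk(T,7),  mk(4,pair(e,L)) =?= mk(unit,U).
Decompose mk/2: L =?= T,  T =?= 7.
Bind L := T; substituting into the one remaining equation that mentions L gives: mk(4,pair(e,T)) =?= mk(unit,U).
Bind T := 7; substituting into the remaining equation gives: mk(4,pair(e,7)) =?= mk(unit,U). Substituting into the earlier binding gives L := 7.
Decompose mk/2: 4 =?= unit,  pair(e,7) =?= U.
Clash: constants 4 and unit differ; no unifier exists.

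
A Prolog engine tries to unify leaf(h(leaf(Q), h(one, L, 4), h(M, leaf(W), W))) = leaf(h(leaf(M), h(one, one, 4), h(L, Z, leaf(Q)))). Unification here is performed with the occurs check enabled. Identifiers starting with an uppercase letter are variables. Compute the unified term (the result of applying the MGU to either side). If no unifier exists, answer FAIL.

Decompose leaf/1: h(leaf(Q), h(one, L, 4), h(M, leaf(W), W)) = h(leaf(M), h(one, one, 4), h(L, Z, leaf(Q))).
Decompose h/3: leaf(Q) = leaf(M),  h(one, L, 4) = h(one, one, 4),  h(M, leaf(W), W) = h(L, Z, leaf(Q)).
Decompose leaf/1: Q = M.
Bind Q := M; substituting into the one remaining equation that mentions Q gives: h(M, leaf(W), W) = h(L, Z, leaf(M)).
Decompose h/3: one = one,  L = one,  4 = 4.
Delete trivial equation one = one.
Bind L := one; substituting into the one remaining equation that mentions L gives: h(M, leaf(W), W) = h(one, Z, leaf(M)).
Delete trivial equation 4 = 4.
Decompose h/3: M = one,  leaf(W) = Z,  W = leaf(M).
Bind M := one; substituting into the one remaining equation that mentions M gives: W = leaf(one). Substituting into the earlier binding gives Q := one.
Bind Z := leaf(W); no other remaining equation mentions Z.
Bind W := leaf(one). Substituting into the earlier binding gives Z := leaf(leaf(one)).
Applying the MGU to either side gives leaf(h(leaf(one), h(one, one, 4), h(one, leaf(leaf(one)), leaf(one)))).

leaf(h(leaf(one), h(one, one, 4), h(one, leaf(leaf(one)), leaf(one))))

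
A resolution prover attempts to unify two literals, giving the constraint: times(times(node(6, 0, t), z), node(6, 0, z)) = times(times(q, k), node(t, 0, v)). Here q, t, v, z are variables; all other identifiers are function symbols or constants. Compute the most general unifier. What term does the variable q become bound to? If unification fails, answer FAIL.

node(6, 0, 6)

Decompose times/2: times(node(6, 0, t), z) = times(q, k),  node(6, 0, z) = node(t, 0, v).
Decompose times/2: node(6, 0, t) = q,  z = k.
Bind q := node(6, 0, t); no other remaining equation mentions q.
Bind z := k; substituting into the remaining equation gives: node(6, 0, k) = node(t, 0, v).
Decompose node/3: 6 = t,  0 = 0,  k = v.
Bind t := 6; no other remaining equation mentions t. Substituting into the earlier binding gives q := node(6, 0, 6).
Delete trivial equation 0 = 0.
Bind v := k.
MGU = { q ↦ node(6, 0, 6), z ↦ k, t ↦ 6, v ↦ k }, so q ↦ node(6, 0, 6).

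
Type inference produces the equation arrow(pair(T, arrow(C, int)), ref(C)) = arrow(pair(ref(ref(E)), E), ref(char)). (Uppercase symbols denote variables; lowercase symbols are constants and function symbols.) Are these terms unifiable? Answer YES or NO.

YES

Decompose arrow/2: pair(T, arrow(C, int)) = pair(ref(ref(E)), E),  ref(C) = ref(char).
Decompose pair/2: T = ref(ref(E)),  arrow(C, int) = E.
Bind T := ref(ref(E)); no other remaining equation mentions T.
Bind E := arrow(C, int); no other remaining equation mentions E. Substituting into the earlier binding gives T := ref(ref(arrow(C, int))).
Decompose ref/1: C = char.
Bind C := char. Substituting into the earlier bindings gives T := ref(ref(arrow(char, int))), E := arrow(char, int).
No equations remain and no clash or occurs-check failure arose, so a unifier exists.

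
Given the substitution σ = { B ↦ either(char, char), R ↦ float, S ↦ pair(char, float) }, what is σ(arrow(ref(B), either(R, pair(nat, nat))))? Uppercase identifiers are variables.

Replace each occurrence of B with either(char, char).
Replace each occurrence of R with float.
Result: arrow(ref(either(char, char)), either(float, pair(nat, nat))).

arrow(ref(either(char, char)), either(float, pair(nat, nat)))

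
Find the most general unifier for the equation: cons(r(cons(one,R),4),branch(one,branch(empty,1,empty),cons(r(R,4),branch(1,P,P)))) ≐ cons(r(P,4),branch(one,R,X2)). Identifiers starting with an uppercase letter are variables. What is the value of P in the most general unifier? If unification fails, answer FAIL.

cons(one,branch(empty,1,empty))

Decompose cons/2: r(cons(one,R),4) ≐ r(P,4),  branch(one,branch(empty,1,empty),cons(r(R,4),branch(1,P,P))) ≐ branch(one,R,X2).
Decompose r/2: cons(one,R) ≐ P,  4 ≐ 4.
Bind P := cons(one,R); substituting into the one remaining equation that mentions P gives: branch(one,branch(empty,1,empty),cons(r(R,4),branch(1,cons(one,R),cons(one,R)))) ≐ branch(one,R,X2).
Delete trivial equation 4 ≐ 4.
Decompose branch/3: one ≐ one,  branch(empty,1,empty) ≐ R,  cons(r(R,4),branch(1,cons(one,R),cons(one,R))) ≐ X2.
Delete trivial equation one ≐ one.
Bind R := branch(empty,1,empty); substituting into the remaining equation gives: cons(r(branch(empty,1,empty),4),branch(1,cons(one,branch(empty,1,empty)),cons(one,branch(empty,1,empty)))) ≐ X2. Substituting into the earlier binding gives P := cons(one,branch(empty,1,empty)).
Bind X2 := cons(r(branch(empty,1,empty),4),branch(1,cons(one,branch(empty,1,empty)),cons(one,branch(empty,1,empty)))).
MGU = { P -> cons(one,branch(empty,1,empty)), R -> branch(empty,1,empty), X2 -> cons(r(branch(empty,1,empty),4),branch(1,cons(one,branch(empty,1,empty)),cons(one,branch(empty,1,empty)))) }, so P -> cons(one,branch(empty,1,empty)).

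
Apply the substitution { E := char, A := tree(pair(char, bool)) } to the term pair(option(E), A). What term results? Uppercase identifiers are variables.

pair(option(char), tree(pair(char, bool)))

Replace each occurrence of E with char.
Replace each occurrence of A with tree(pair(char, bool)).
Result: pair(option(char), tree(pair(char, bool))).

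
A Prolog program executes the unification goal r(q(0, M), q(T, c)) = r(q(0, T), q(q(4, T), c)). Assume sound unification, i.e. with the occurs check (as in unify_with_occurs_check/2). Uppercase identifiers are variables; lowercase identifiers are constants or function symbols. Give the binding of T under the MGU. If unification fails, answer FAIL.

Decompose r/2: q(0, M) = q(0, T),  q(T, c) = q(q(4, T), c).
Decompose q/2: 0 = 0,  M = T.
Delete trivial equation 0 = 0.
Bind M := T; no other remaining equation mentions M.
Decompose q/2: T = q(4, T),  c = c.
Occurs check fails: T occurs in q(4, T); the equation T = q(4, T) has no finite solution.

FAIL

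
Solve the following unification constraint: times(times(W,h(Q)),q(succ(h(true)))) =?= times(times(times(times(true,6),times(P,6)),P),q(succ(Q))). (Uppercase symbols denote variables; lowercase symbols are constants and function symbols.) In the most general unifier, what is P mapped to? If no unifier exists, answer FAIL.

Decompose times/2: times(W,h(Q)) =?= times(times(times(true,6),times(P,6)),P),  q(succ(h(true))) =?= q(succ(Q)).
Decompose times/2: W =?= times(times(true,6),times(P,6)),  h(Q) =?= P.
Bind W := times(times(true,6),times(P,6)); no other remaining equation mentions W.
Bind P := h(Q); no other remaining equation mentions P. Substituting into the earlier binding gives W := times(times(true,6),times(h(Q),6)).
Decompose q/1: succ(h(true)) =?= succ(Q).
Decompose succ/1: h(true) =?= Q.
Bind Q := h(true). Substituting into the earlier bindings gives W := times(times(true,6),times(h(h(true)),6)), P := h(h(true)).
MGU = { W := times(times(true,6),times(h(h(true)),6)), P := h(h(true)), Q := h(true) }, so P := h(h(true)).

h(h(true))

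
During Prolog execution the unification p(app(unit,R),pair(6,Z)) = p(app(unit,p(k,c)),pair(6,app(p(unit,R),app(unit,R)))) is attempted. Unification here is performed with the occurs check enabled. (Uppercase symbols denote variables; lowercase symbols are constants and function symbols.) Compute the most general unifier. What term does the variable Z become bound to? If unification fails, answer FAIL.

Decompose p/2: app(unit,R) = app(unit,p(k,c)),  pair(6,Z) = pair(6,app(p(unit,R),app(unit,R))).
Decompose app/2: unit = unit,  R = p(k,c).
Delete trivial equation unit = unit.
Bind R := p(k,c); substituting into the remaining equation gives: pair(6,Z) = pair(6,app(p(unit,p(k,c)),app(unit,p(k,c)))).
Decompose pair/2: 6 = 6,  Z = app(p(unit,p(k,c)),app(unit,p(k,c))).
Delete trivial equation 6 = 6.
Bind Z := app(p(unit,p(k,c)),app(unit,p(k,c))).
MGU = { R = p(k,c), Z = app(p(unit,p(k,c)),app(unit,p(k,c))) }, so Z = app(p(unit,p(k,c)),app(unit,p(k,c))).

app(p(unit,p(k,c)),app(unit,p(k,c)))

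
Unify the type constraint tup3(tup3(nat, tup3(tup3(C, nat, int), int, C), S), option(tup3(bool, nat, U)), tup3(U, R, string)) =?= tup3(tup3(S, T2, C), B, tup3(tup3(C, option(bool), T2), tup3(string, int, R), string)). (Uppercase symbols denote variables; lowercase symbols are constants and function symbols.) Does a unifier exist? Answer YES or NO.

NO

Decompose tup3/3: tup3(nat, tup3(tup3(C, nat, int), int, C), S) =?= tup3(S, T2, C),  option(tup3(bool, nat, U)) =?= B,  tup3(U, R, string) =?= tup3(tup3(C, option(bool), T2), tup3(string, int, R), string).
Decompose tup3/3: nat =?= S,  tup3(tup3(C, nat, int), int, C) =?= T2,  S =?= C.
Bind S := nat; substituting into the one remaining equation that mentions S gives: nat =?= C.
Bind T2 := tup3(tup3(C, nat, int), int, C); substituting into the one remaining equation that mentions T2 gives: tup3(U, R, string) =?= tup3(tup3(C, option(bool), tup3(tup3(C, nat, int), int, C)), tup3(string, int, R), string).
Bind C := nat; substituting into the one remaining equation that mentions C gives: tup3(U, R, string) =?= tup3(tup3(nat, option(bool), tup3(tup3(nat, nat, int), int, nat)), tup3(string, int, R), string). Substituting into the earlier binding gives T2 := tup3(tup3(nat, nat, int), int, nat).
Bind B := option(tup3(bool, nat, U)); no other remaining equation mentions B.
Decompose tup3/3: U =?= tup3(nat, option(bool), tup3(tup3(nat, nat, int), int, nat)),  R =?= tup3(string, int, R),  string =?= string.
Bind U := tup3(nat, option(bool), tup3(tup3(nat, nat, int), int, nat)); no other remaining equation mentions U. Substituting into the earlier binding gives B := option(tup3(bool, nat, tup3(nat, option(bool), tup3(tup3(nat, nat, int), int, nat)))).
Occurs check fails: R occurs in tup3(string, int, R); the equation R =?= tup3(string, int, R) has no finite solution.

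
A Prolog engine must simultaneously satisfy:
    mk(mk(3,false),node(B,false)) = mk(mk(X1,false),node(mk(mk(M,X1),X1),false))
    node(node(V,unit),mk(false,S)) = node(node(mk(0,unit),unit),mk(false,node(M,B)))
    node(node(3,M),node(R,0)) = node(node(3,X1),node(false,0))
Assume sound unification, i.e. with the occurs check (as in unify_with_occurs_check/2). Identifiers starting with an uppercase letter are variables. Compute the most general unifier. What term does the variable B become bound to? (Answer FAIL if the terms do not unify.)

mk(mk(3,3),3)

Decompose mk/2: mk(3,false) = mk(X1,false),  node(B,false) = node(mk(mk(M,X1),X1),false).
Decompose mk/2: 3 = X1,  false = false.
Bind X1 := 3; substituting into the 2 remaining equations that mention X1 gives: node(B,false) = node(mk(mk(M,3),3),false),  node(node(3,M),node(R,0)) = node(node(3,3),node(false,0)).
Delete trivial equation false = false.
Decompose node/2: B = mk(mk(M,3),3),  false = false.
Bind B := mk(mk(M,3),3); substituting into the one remaining equation that mentions B gives: node(node(V,unit),mk(false,S)) = node(node(mk(0,unit),unit),mk(false,node(M,mk(mk(M,3),3)))).
Delete trivial equation false = false.
Decompose node/2: node(V,unit) = node(mk(0,unit),unit),  mk(false,S) = mk(false,node(M,mk(mk(M,3),3))).
Decompose node/2: V = mk(0,unit),  unit = unit.
Bind V := mk(0,unit); no other remaining equation mentions V.
Delete trivial equation unit = unit.
Decompose mk/2: false = false,  S = node(M,mk(mk(M,3),3)).
Delete trivial equation false = false.
Bind S := node(M,mk(mk(M,3),3)); no other remaining equation mentions S.
Decompose node/2: node(3,M) = node(3,3),  node(R,0) = node(false,0).
Decompose node/2: 3 = 3,  M = 3.
Delete trivial equation 3 = 3.
Bind M := 3; no other remaining equation mentions M. Substituting into the earlier bindings gives B := mk(mk(3,3),3), S := node(3,mk(mk(3,3),3)).
Decompose node/2: R = false,  0 = 0.
Bind R := false; no other remaining equation mentions R.
Delete trivial equation 0 = 0.
MGU = { X1 = 3, B = mk(mk(3,3),3), V = mk(0,unit), S = node(3,mk(mk(3,3),3)), M = 3, R = false }, so B = mk(mk(3,3),3).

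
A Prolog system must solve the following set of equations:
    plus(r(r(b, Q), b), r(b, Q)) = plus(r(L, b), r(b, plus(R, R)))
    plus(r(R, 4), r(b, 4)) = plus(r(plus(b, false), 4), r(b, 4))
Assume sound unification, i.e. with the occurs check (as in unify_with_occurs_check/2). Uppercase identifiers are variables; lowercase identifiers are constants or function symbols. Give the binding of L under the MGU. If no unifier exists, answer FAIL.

Decompose plus/2: r(r(b, Q), b) = r(L, b),  r(b, Q) = r(b, plus(R, R)).
Decompose r/2: r(b, Q) = L,  b = b.
Bind L := r(b, Q); no other remaining equation mentions L.
Delete trivial equation b = b.
Decompose r/2: b = b,  Q = plus(R, R).
Delete trivial equation b = b.
Bind Q := plus(R, R); no other remaining equation mentions Q. Substituting into the earlier binding gives L := r(b, plus(R, R)).
Decompose plus/2: r(R, 4) = r(plus(b, false), 4),  r(b, 4) = r(b, 4).
Decompose r/2: R = plus(b, false),  4 = 4.
Bind R := plus(b, false); no other remaining equation mentions R. Substituting into the earlier bindings gives L := r(b, plus(plus(b, false), plus(b, false))), Q := plus(plus(b, false), plus(b, false)).
Delete trivial equation 4 = 4.
Delete trivial equation r(b, 4) = r(b, 4).
MGU = { L ↦ r(b, plus(plus(b, false), plus(b, false))), Q ↦ plus(plus(b, false), plus(b, false)), R ↦ plus(b, false) }, so L ↦ r(b, plus(plus(b, false), plus(b, false))).

r(b, plus(plus(b, false), plus(b, false)))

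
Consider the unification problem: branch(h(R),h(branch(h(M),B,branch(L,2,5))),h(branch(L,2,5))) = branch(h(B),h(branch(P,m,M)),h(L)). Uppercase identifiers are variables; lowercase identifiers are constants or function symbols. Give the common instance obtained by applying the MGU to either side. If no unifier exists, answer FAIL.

Decompose branch/3: h(R) = h(B),  h(branch(h(M),B,branch(L,2,5))) = h(branch(P,m,M)),  h(branch(L,2,5)) = h(L).
Decompose h/1: R = B.
Bind R := B; no other remaining equation mentions R.
Decompose h/1: branch(h(M),B,branch(L,2,5)) = branch(P,m,M).
Decompose branch/3: h(M) = P,  B = m,  branch(L,2,5) = M.
Bind P := h(M); no other remaining equation mentions P.
Bind B := m; no other remaining equation mentions B. Substituting into the earlier binding gives R := m.
Bind M := branch(L,2,5); no other remaining equation mentions M. Substituting into the earlier binding gives P := h(branch(L,2,5)).
Decompose h/1: branch(L,2,5) = L.
Occurs check fails: L occurs in branch(L,2,5); the equation L = branch(L,2,5) has no finite solution.

FAIL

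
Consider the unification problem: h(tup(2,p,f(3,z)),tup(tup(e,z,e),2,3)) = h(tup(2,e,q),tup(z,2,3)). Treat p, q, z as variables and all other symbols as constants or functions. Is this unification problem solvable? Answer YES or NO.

Decompose h/2: tup(2,p,f(3,z)) = tup(2,e,q),  tup(tup(e,z,e),2,3) = tup(z,2,3).
Decompose tup/3: 2 = 2,  p = e,  f(3,z) = q.
Delete trivial equation 2 = 2.
Bind p := e; no other remaining equation mentions p.
Bind q := f(3,z); no other remaining equation mentions q.
Decompose tup/3: tup(e,z,e) = z,  2 = 2,  3 = 3.
Occurs check fails: z occurs in tup(e,z,e); the equation z = tup(e,z,e) has no finite solution.

NO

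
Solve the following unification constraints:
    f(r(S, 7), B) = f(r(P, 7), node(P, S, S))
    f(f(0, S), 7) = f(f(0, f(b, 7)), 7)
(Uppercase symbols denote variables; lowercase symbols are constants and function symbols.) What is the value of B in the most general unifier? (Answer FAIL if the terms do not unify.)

Decompose f/2: r(S, 7) = r(P, 7),  B = node(P, S, S).
Decompose r/2: S = P,  7 = 7.
Bind S := P; substituting into the 2 remaining equations that mention S gives: B = node(P, P, P),  f(f(0, P), 7) = f(f(0, f(b, 7)), 7).
Delete trivial equation 7 = 7.
Bind B := node(P, P, P); no other remaining equation mentions B.
Decompose f/2: f(0, P) = f(0, f(b, 7)),  7 = 7.
Decompose f/2: 0 = 0,  P = f(b, 7).
Delete trivial equation 0 = 0.
Bind P := f(b, 7); no other remaining equation mentions P. Substituting into the earlier bindings gives S := f(b, 7), B := node(f(b, 7), f(b, 7), f(b, 7)).
Delete trivial equation 7 = 7.
MGU = { S := f(b, 7), B := node(f(b, 7), f(b, 7), f(b, 7)), P := f(b, 7) }, so B := node(f(b, 7), f(b, 7), f(b, 7)).

node(f(b, 7), f(b, 7), f(b, 7))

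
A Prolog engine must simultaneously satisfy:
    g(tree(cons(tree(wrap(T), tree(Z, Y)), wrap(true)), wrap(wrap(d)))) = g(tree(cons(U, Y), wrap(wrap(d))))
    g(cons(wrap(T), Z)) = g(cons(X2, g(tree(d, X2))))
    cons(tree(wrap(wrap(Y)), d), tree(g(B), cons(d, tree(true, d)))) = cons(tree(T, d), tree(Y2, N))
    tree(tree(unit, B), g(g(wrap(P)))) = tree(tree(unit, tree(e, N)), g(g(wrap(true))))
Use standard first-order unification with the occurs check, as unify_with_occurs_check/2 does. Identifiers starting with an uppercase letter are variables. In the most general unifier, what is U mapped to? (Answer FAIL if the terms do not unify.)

tree(wrap(wrap(wrap(wrap(true)))), tree(g(tree(d, wrap(wrap(wrap(wrap(true)))))), wrap(true)))

Decompose g/1: tree(cons(tree(wrap(T), tree(Z, Y)), wrap(true)), wrap(wrap(d))) = tree(cons(U, Y), wrap(wrap(d))).
Decompose tree/2: cons(tree(wrap(T), tree(Z, Y)), wrap(true)) = cons(U, Y),  wrap(wrap(d)) = wrap(wrap(d)).
Decompose cons/2: tree(wrap(T), tree(Z, Y)) = U,  wrap(true) = Y.
Bind U := tree(wrap(T), tree(Z, Y)); no other remaining equation mentions U.
Bind Y := wrap(true); substituting into the one remaining equation that mentions Y gives: cons(tree(wrap(wrap(wrap(true))), d), tree(g(B), cons(d, tree(true, d)))) = cons(tree(T, d), tree(Y2, N)). Substituting into the earlier binding gives U := tree(wrap(T), tree(Z, wrap(true))).
Delete trivial equation wrap(wrap(d)) = wrap(wrap(d)).
Decompose g/1: cons(wrap(T), Z) = cons(X2, g(tree(d, X2))).
Decompose cons/2: wrap(T) = X2,  Z = g(tree(d, X2)).
Bind X2 := wrap(T); substituting into the one remaining equation that mentions X2 gives: Z = g(tree(d, wrap(T))).
Bind Z := g(tree(d, wrap(T))); no other remaining equation mentions Z. Substituting into the earlier binding gives U := tree(wrap(T), tree(g(tree(d, wrap(T))), wrap(true))).
Decompose cons/2: tree(wrap(wrap(wrap(true))), d) = tree(T, d),  tree(g(B), cons(d, tree(true, d))) = tree(Y2, N).
Decompose tree/2: wrap(wrap(wrap(true))) = T,  d = d.
Bind T := wrap(wrap(wrap(true))); no other remaining equation mentions T. Substituting into the earlier bindings gives U := tree(wrap(wrap(wrap(wrap(true)))), tree(g(tree(d, wrap(wrap(wrap(wrap(true)))))), wrap(true))), X2 := wrap(wrap(wrap(wrap(true)))), Z := g(tree(d, wrap(wrap(wrap(wrap(true)))))).
Delete trivial equation d = d.
Decompose tree/2: g(B) = Y2,  cons(d, tree(true, d)) = N.
Bind Y2 := g(B); no other remaining equation mentions Y2.
Bind N := cons(d, tree(true, d)); substituting into the remaining equation gives: tree(tree(unit, B), g(g(wrap(P)))) = tree(tree(unit, tree(e, cons(d, tree(true, d)))), g(g(wrap(true)))).
Decompose tree/2: tree(unit, B) = tree(unit, tree(e, cons(d, tree(true, d)))),  g(g(wrap(P))) = g(g(wrap(true))).
Decompose tree/2: unit = unit,  B = tree(e, cons(d, tree(true, d))).
Delete trivial equation unit = unit.
Bind B := tree(e, cons(d, tree(true, d))); no other remaining equation mentions B. Substituting into the earlier binding gives Y2 := g(tree(e, cons(d, tree(true, d)))).
Decompose g/1: g(wrap(P)) = g(wrap(true)).
Decompose g/1: wrap(P) = wrap(true).
Decompose wrap/1: P = true.
Bind P := true.
MGU = { U = tree(wrap(wrap(wrap(wrap(true)))), tree(g(tree(d, wrap(wrap(wrap(wrap(true)))))), wrap(true))), Y = wrap(true), X2 = wrap(wrap(wrap(wrap(true)))), Z = g(tree(d, wrap(wrap(wrap(wrap(true)))))), T = wrap(wrap(wrap(true))), Y2 = g(tree(e, cons(d, tree(true, d)))), N = cons(d, tree(true, d)), B = tree(e, cons(d, tree(true, d))), P = true }, so U = tree(wrap(wrap(wrap(wrap(true)))), tree(g(tree(d, wrap(wrap(wrap(wrap(true)))))), wrap(true))).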